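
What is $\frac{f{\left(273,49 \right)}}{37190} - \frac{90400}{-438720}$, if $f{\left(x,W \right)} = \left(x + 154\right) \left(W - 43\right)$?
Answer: $\frac{14018677}{50987490} \approx 0.27494$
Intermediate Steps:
$f{\left(x,W \right)} = \left(-43 + W\right) \left(154 + x\right)$ ($f{\left(x,W \right)} = \left(154 + x\right) \left(-43 + W\right) = \left(-43 + W\right) \left(154 + x\right)$)
$\frac{f{\left(273,49 \right)}}{37190} - \frac{90400}{-438720} = \frac{-6622 - 11739 + 154 \cdot 49 + 49 \cdot 273}{37190} - \frac{90400}{-438720} = \left(-6622 - 11739 + 7546 + 13377\right) \frac{1}{37190} - - \frac{565}{2742} = 2562 \cdot \frac{1}{37190} + \frac{565}{2742} = \frac{1281}{18595} + \frac{565}{2742} = \frac{14018677}{50987490}$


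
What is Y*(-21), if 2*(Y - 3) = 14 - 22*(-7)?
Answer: -1827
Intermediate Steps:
Y = 87 (Y = 3 + (14 - 22*(-7))/2 = 3 + (14 + 154)/2 = 3 + (½)*168 = 3 + 84 = 87)
Y*(-21) = 87*(-21) = -1827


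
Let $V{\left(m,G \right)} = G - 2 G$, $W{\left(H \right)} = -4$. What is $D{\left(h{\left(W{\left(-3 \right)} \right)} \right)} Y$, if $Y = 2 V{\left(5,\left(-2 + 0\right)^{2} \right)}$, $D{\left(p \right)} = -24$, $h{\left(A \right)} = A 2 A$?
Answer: $192$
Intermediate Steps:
$h{\left(A \right)} = 2 A^{2}$ ($h{\left(A \right)} = 2 A A = 2 A^{2}$)
$V{\left(m,G \right)} = - G$
$Y = -8$ ($Y = 2 \left(- \left(-2 + 0\right)^{2}\right) = 2 \left(- \left(-2\right)^{2}\right) = 2 \left(\left(-1\right) 4\right) = 2 \left(-4\right) = -8$)
$D{\left(h{\left(W{\left(-3 \right)} \right)} \right)} Y = \left(-24\right) \left(-8\right) = 192$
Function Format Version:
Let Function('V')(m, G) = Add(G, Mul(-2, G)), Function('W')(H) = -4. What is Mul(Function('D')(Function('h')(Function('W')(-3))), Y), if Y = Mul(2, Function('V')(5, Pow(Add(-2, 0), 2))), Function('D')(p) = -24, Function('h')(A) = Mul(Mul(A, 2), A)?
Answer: 192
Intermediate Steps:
Function('h')(A) = Mul(2, Pow(A, 2)) (Function('h')(A) = Mul(Mul(2, A), A) = Mul(2, Pow(A, 2)))
Function('V')(m, G) = Mul(-1, G)
Y = -8 (Y = Mul(2, Mul(-1, Pow(Add(-2, 0), 2))) = Mul(2, Mul(-1, Pow(-2, 2))) = Mul(2, Mul(-1, 4)) = Mul(2, -4) = -8)
Mul(Function('D')(Function('h')(Function('W')(-3))), Y) = Mul(-24, -8) = 192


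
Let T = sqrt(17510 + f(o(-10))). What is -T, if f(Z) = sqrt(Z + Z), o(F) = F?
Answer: -sqrt(17510 + 2*I*sqrt(5)) ≈ -132.33 - 0.016898*I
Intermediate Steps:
f(Z) = sqrt(2)*sqrt(Z) (f(Z) = sqrt(2*Z) = sqrt(2)*sqrt(Z))
T = sqrt(17510 + 2*I*sqrt(5)) (T = sqrt(17510 + sqrt(2)*sqrt(-10)) = sqrt(17510 + sqrt(2)*(I*sqrt(10))) = sqrt(17510 + 2*I*sqrt(5)) ≈ 132.33 + 0.017*I)
-T = -sqrt(17510 + 2*I*sqrt(5))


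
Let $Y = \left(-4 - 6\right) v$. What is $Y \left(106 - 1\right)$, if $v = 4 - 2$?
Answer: $-2100$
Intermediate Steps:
$v = 2$ ($v = 4 - 2 = 2$)
$Y = -20$ ($Y = \left(-4 - 6\right) 2 = \left(-10\right) 2 = -20$)
$Y \left(106 - 1\right) = - 20 \left(106 - 1\right) = \left(-20\right) 105 = -2100$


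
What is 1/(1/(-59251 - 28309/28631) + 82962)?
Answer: 1696443690/140740361381149 ≈ 1.2054e-5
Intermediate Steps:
1/(1/(-59251 - 28309/28631) + 82962) = 1/(1/(-1696443690/28631) + 82962) = 1/(-28631/1696443690 + 82962) = 1/(140740361381149/1696443690) = 1696443690/140740361381149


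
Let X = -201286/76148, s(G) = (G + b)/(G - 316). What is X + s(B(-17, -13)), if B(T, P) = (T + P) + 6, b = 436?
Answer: -12476277/3236290 ≈ -3.8551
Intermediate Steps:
B(T, P) = 6 + P + T (B(T, P) = (P + T) + 6 = 6 + P + T)
s(G) = (436 + G)/(-316 + G) (s(G) = (G + 436)/(G - 316) = (436 + G)/(-316 + G))
X = -100643/38074 (X = -201286*1/76148 = -100643/38074 ≈ -2.6434)
X + s(B(-17, -13)) = -100643/38074 + (436 + (6 - 13 - 17))/(-316 + (6 - 13 - 17)) = -100643/38074 + (436 - 24)/(-316 - 24) = -100643/38074 + 412/(-340) = -100643/38074 - 1/340*412 = -100643/38074 - 103/85 = -12476277/3236290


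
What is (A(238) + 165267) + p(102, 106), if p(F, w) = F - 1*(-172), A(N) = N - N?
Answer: 165541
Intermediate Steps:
A(N) = 0
p(F, w) = 172 + F (p(F, w) = F + 172 = 172 + F)
(A(238) + 165267) + p(102, 106) = (0 + 165267) + (172 + 102) = 165267 + 274 = 165541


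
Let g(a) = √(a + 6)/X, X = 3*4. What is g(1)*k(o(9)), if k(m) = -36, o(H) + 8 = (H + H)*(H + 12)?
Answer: -3*√7 ≈ -7.9373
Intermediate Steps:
X = 12
o(H) = -8 + 2*H*(12 + H) (o(H) = -8 + (H + H)*(H + 12) = -8 + (2*H)*(12 + H) = -8 + 2*H*(12 + H))
g(a) = √(6 + a)/12 (g(a) = √(a + 6)/12 = √(6 + a)*(1/12) = √(6 + a)/12)
g(1)*k(o(9)) = (√(6 + 1)/12)*(-36) = (√7/12)*(-36) = -3*√7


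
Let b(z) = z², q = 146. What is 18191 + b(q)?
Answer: 39507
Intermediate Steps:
18191 + b(q) = 18191 + 146² = 18191 + 21316 = 39507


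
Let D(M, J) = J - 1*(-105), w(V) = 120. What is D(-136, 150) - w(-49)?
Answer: 135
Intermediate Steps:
D(M, J) = 105 + J (D(M, J) = J + 105 = 105 + J)
D(-136, 150) - w(-49) = (105 + 150) - 1*120 = 255 - 120 = 135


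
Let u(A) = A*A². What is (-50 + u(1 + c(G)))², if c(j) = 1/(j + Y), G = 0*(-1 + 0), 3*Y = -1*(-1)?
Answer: 196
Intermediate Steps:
Y = ⅓ (Y = (-1*(-1))/3 = (⅓)*1 = ⅓ ≈ 0.33333)
G = 0 (G = 0*(-1) = 0)
c(j) = 1/(⅓ + j) (c(j) = 1/(j + ⅓) = 1/(⅓ + j))
u(A) = A³
(-50 + u(1 + c(G)))² = (-50 + (1 + 3/(1 + 3*0))³)² = (-50 + (1 + 3/(1 + 0))³)² = (-50 + (1 + 3/1)³)² = (-50 + (1 + 3*1)³)² = (-50 + (1 + 3)³)² = (-50 + 4³)² = (-50 + 64)² = 14² = 196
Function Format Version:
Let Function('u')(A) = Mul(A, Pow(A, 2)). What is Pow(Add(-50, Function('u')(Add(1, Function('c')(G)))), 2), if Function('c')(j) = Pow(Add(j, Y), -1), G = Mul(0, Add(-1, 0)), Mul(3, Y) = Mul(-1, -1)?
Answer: 196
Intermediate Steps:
Y = Rational(1, 3) (Y = Mul(Rational(1, 3), Mul(-1, -1)) = Mul(Rational(1, 3), 1) = Rational(1, 3) ≈ 0.33333)
G = 0 (G = Mul(0, -1) = 0)
Function('c')(j) = Pow(Add(Rational(1, 3), j), -1) (Function('c')(j) = Pow(Add(j, Rational(1, 3)), -1) = Pow(Add(Rational(1, 3), j), -1))
Function('u')(A) = Pow(A, 3)
Pow(Add(-50, Function('u')(Add(1, Function('c')(G)))), 2) = Pow(Add(-50, Pow(Add(1, Mul(3, Pow(Add(1, Mul(3, 0)), -1))), 3)), 2) = Pow(Add(-50, Pow(Add(1, Mul(3, Pow(Add(1, 0), -1))), 3)), 2) = Pow(Add(-50, Pow(Add(1, Mul(3, Pow(1, -1))), 3)), 2) = Pow(Add(-50, Pow(Add(1, Mul(3, 1)), 3)), 2) = Pow(Add(-50, Pow(Add(1, 3), 3)), 2) = Pow(Add(-50, Pow(4, 3)), 2) = Pow(Add(-50, 64), 2) = Pow(14, 2) = 196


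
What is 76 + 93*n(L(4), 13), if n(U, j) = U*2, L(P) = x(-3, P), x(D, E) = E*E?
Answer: 3052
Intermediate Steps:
x(D, E) = E**2
L(P) = P**2
n(U, j) = 2*U
76 + 93*n(L(4), 13) = 76 + 93*(2*4**2) = 76 + 93*(2*16) = 76 + 93*32 = 76 + 2976 = 3052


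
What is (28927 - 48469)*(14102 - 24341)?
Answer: 200090538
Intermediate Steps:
(28927 - 48469)*(14102 - 24341) = -19542*(-10239) = 200090538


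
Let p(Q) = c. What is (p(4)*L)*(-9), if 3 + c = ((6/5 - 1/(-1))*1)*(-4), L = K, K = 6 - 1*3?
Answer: 1593/5 ≈ 318.60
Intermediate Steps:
K = 3 (K = 6 - 3 = 3)
L = 3
c = -59/5 (c = -3 + ((6/5 - 1/(-1))*1)*(-4) = -3 + ((6*(⅕) - 1*(-1))*1)*(-4) = -3 + ((6/5 + 1)*1)*(-4) = -3 + ((11/5)*1)*(-4) = -3 + (11/5)*(-4) = -3 - 44/5 = -59/5 ≈ -11.800)
p(Q) = -59/5
(p(4)*L)*(-9) = -59/5*3*(-9) = -177/5*(-9) = 1593/5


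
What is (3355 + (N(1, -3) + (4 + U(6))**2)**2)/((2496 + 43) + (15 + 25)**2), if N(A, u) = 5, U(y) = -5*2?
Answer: 5036/4139 ≈ 1.2167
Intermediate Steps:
U(y) = -10
(3355 + (N(1, -3) + (4 + U(6))**2)**2)/((2496 + 43) + (15 + 25)**2) = (3355 + (5 + (4 - 10)**2)**2)/((2496 + 43) + (15 + 25)**2) = (3355 + (5 + (-6)**2)**2)/(2539 + 40**2) = (3355 + (5 + 36)**2)/(2539 + 1600) = (3355 + 41**2)/4139 = (3355 + 1681)*(1/4139) = 5036*(1/4139) = 5036/4139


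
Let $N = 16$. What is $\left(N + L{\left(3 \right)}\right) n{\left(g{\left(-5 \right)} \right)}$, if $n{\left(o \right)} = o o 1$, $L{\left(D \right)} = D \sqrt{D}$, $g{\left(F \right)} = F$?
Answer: $400 + 75 \sqrt{3} \approx 529.9$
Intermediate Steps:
$L{\left(D \right)} = D^{\frac{3}{2}}$
$n{\left(o \right)} = o^{2}$ ($n{\left(o \right)} = o^{2} \cdot 1 = o^{2}$)
$\left(N + L{\left(3 \right)}\right) n{\left(g{\left(-5 \right)} \right)} = \left(16 + 3^{\frac{3}{2}}\right) \left(-5\right)^{2} = \left(16 + 3 \sqrt{3}\right) 25 = 400 + 75 \sqrt{3}$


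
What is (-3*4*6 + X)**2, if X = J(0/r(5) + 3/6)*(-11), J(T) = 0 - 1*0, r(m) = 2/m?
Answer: 5184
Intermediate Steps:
J(T) = 0 (J(T) = 0 + 0 = 0)
X = 0 (X = 0*(-11) = 0)
(-3*4*6 + X)**2 = (-3*4*6 + 0)**2 = (-12*6 + 0)**2 = (-72 + 0)**2 = (-72)**2 = 5184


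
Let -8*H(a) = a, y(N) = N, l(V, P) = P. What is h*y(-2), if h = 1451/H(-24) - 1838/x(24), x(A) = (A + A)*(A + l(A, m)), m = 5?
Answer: -335713/348 ≈ -964.69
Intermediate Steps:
H(a) = -a/8
x(A) = 2*A*(5 + A) (x(A) = (A + A)*(A + 5) = (2*A)*(5 + A) = 2*A*(5 + A))
h = 335713/696 (h = 1451/((-⅛*(-24))) - 1838*1/(48*(5 + 24)) = 1451/3 - 1838/(2*24*29) = 1451*(⅓) - 1838/1392 = 1451/3 - 1838*1/1392 = 1451/3 - 919/696 = 335713/696 ≈ 482.35)
h*y(-2) = (335713/696)*(-2) = -335713/348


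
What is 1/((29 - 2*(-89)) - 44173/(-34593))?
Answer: 34593/7204924 ≈ 0.0048013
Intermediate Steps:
1/((29 - 2*(-89)) - 44173/(-34593)) = 1/((29 + 178) - 44173*(-1/34593)) = 1/(207 + 44173/34593) = 1/(7204924/34593) = 34593/7204924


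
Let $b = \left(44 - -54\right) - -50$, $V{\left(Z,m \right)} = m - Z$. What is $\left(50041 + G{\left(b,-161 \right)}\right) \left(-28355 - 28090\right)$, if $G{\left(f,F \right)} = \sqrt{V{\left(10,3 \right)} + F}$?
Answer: $-2824564245 - 112890 i \sqrt{42} \approx -2.8246 \cdot 10^{9} - 7.3161 \cdot 10^{5} i$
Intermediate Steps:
$b = 148$ ($b = \left(44 + 54\right) + 50 = 98 + 50 = 148$)
$G{\left(f,F \right)} = \sqrt{-7 + F}$ ($G{\left(f,F \right)} = \sqrt{\left(3 - 10\right) + F} = \sqrt{-7 + F}$)
$\left(50041 + G{\left(b,-161 \right)}\right) \left(-28355 - 28090\right) = \left(50041 + \sqrt{-7 - 161}\right) \left(-28355 - 28090\right) = \left(50041 + \sqrt{-168}\right) \left(-56445\right) = \left(50041 + 2 i \sqrt{42}\right) \left(-56445\right) = -2824564245 - 112890 i \sqrt{42}$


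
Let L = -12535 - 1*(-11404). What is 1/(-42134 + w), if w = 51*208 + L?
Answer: -1/32657 ≈ -3.0621e-5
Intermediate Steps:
L = -1131 (L = -12535 + 11404 = -1131)
w = 9477 (w = 51*208 - 1131 = 10608 - 1131 = 9477)
1/(-42134 + w) = 1/(-42134 + 9477) = 1/(-32657) = -1/32657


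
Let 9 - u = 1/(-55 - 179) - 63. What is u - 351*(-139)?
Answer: 11433475/234 ≈ 48861.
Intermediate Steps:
u = 16849/234 (u = 9 - (1/(-55 - 179) - 63) = 9 - (1/(-234) - 63) = 9 - (-1/234 - 63) = 9 - 1*(-14743/234) = 9 + 14743/234 = 16849/234 ≈ 72.004)
u - 351*(-139) = 16849/234 - 351*(-139) = 16849/234 + 48789 = 11433475/234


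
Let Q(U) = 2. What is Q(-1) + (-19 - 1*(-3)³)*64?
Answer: 514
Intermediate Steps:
Q(-1) + (-19 - 1*(-3)³)*64 = 2 + (-19 - 1*(-3)³)*64 = 2 + (-19 - 1*(-27))*64 = 2 + (-19 + 27)*64 = 2 + 8*64 = 2 + 512 = 514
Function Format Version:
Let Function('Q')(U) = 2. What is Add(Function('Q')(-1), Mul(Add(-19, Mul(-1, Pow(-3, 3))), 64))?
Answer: 514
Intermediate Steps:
Add(Function('Q')(-1), Mul(Add(-19, Mul(-1, Pow(-3, 3))), 64)) = Add(2, Mul(Add(-19, Mul(-1, Pow(-3, 3))), 64)) = Add(2, Mul(Add(-19, Mul(-1, -27)), 64)) = Add(2, Mul(Add(-19, 27), 64)) = Add(2, Mul(8, 64)) = Add(2, 512) = 514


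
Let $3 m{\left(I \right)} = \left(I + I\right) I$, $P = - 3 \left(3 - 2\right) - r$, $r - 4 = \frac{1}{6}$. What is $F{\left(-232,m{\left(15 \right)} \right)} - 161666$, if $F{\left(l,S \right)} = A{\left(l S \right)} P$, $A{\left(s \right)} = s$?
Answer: $87734$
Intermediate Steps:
$r = \frac{25}{6}$ ($r = 4 + \frac{1}{6} = \frac{25}{6} \approx 4.1667$)
$P = - \frac{43}{6}$ ($P = - 3 \left(3 - 2\right) - \frac{25}{6} = \left(-3\right) 1 - \frac{25}{6} = -3 - \frac{25}{6} = - \frac{43}{6} \approx -7.1667$)
$m{\left(I \right)} = \frac{2 I^{2}}{3}$ ($m{\left(I \right)} = \frac{\left(I + I\right) I}{3} = \frac{2 I I}{3} = \frac{2 I^{2}}{3}$)
$F{\left(l,S \right)} = - \frac{43 S l}{6}$ ($F{\left(l,S \right)} = l S \left(- \frac{43}{6}\right) = S l \left(- \frac{43}{6}\right) = - \frac{43 S l}{6}$)
$F{\left(-232,m{\left(15 \right)} \right)} - 161666 = \left(- \frac{43}{6}\right) \frac{2 \cdot 15^{2}}{3} \left(-232\right) - 161666 = \left(- \frac{43}{6}\right) \frac{2}{3} \cdot 225 \left(-232\right) - 161666 = \left(- \frac{43}{6}\right) 150 \left(-232\right) - 161666 = 249400 - 161666 = 87734$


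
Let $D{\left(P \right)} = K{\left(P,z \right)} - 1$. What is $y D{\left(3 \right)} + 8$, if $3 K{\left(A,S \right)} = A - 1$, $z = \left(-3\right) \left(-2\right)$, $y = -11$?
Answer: $\frac{35}{3} \approx 11.667$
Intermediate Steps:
$z = 6$
$K{\left(A,S \right)} = - \frac{1}{3} + \frac{A}{3}$ ($K{\left(A,S \right)} = \frac{A - 1}{3} = \frac{-1 + A}{3} = - \frac{1}{3} + \frac{A}{3}$)
$D{\left(P \right)} = - \frac{4}{3} + \frac{P}{3}$ ($D{\left(P \right)} = \left(- \frac{1}{3} + \frac{P}{3}\right) - 1 = - \frac{4}{3} + \frac{P}{3}$)
$y D{\left(3 \right)} + 8 = - 11 \left(- \frac{4}{3} + \frac{1}{3} \cdot 3\right) + 8 = - 11 \left(- \frac{4}{3} + 1\right) + 8 = \left(-11\right) \left(- \frac{1}{3}\right) + 8 = \frac{11}{3} + 8 = \frac{35}{3}$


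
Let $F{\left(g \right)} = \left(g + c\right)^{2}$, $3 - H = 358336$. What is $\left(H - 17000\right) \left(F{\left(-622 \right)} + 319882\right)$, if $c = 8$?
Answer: $-261561310374$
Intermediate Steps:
$H = -358333$ ($H = 3 - 358336 = -358333$)
$F{\left(g \right)} = \left(8 + g\right)^{2}$ ($F{\left(g \right)} = \left(g + 8\right)^{2} = \left(8 + g\right)^{2}$)
$\left(H - 17000\right) \left(F{\left(-622 \right)} + 319882\right) = \left(-358333 - 17000\right) \left(\left(8 - 622\right)^{2} + 319882\right) = - 375333 \left(\left(-614\right)^{2} + 319882\right) = - 375333 \left(376996 + 319882\right) = \left(-375333\right) 696878 = -261561310374$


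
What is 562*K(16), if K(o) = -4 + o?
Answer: 6744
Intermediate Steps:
562*K(16) = 562*(-4 + 16) = 562*12 = 6744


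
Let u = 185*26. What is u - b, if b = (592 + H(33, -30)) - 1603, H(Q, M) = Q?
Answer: 5788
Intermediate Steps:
u = 4810
b = -978 (b = (592 + 33) - 1603 = 625 - 1603 = -978)
u - b = 4810 - 1*(-978) = 4810 + 978 = 5788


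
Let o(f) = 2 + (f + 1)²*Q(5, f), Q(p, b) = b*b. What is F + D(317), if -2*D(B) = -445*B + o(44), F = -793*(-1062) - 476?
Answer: -2095957/2 ≈ -1.0480e+6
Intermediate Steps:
Q(p, b) = b²
F = 841690 (F = 842166 - 476 = 841690)
o(f) = 2 + f²*(1 + f)² (o(f) = 2 + (f + 1)²*f² = 2 + (1 + f)²*f² = 2 + f²*(1 + f)²)
D(B) = -1960201 + 445*B/2 (D(B) = -(-445*B + (2 + 44²*(1 + 44)²))/2 = -(-445*B + (2 + 1936*45²))/2 = -(-445*B + (2 + 1936*2025))/2 = -(-445*B + (2 + 3920400))/2 = -(-445*B + 3920402)/2 = -(3920402 - 445*B)/2 = -1960201 + 445*B/2)
F + D(317) = 841690 + (-1960201 + (445/2)*317) = 841690 + (-1960201 + 141065/2) = 841690 - 3779337/2 = -2095957/2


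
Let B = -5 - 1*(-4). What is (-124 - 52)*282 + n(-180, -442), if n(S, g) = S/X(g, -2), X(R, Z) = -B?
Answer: -49812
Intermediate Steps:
B = -1 (B = -5 + 4 = -1)
X(R, Z) = 1 (X(R, Z) = -1*(-1) = 1)
n(S, g) = S (n(S, g) = S/1 = S*1 = S)
(-124 - 52)*282 + n(-180, -442) = (-124 - 52)*282 - 180 = -176*282 - 180 = -49632 - 180 = -49812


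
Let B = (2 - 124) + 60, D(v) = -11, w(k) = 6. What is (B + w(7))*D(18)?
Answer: 616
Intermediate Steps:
B = -62 (B = -122 + 60 = -62)
(B + w(7))*D(18) = (-62 + 6)*(-11) = -56*(-11) = 616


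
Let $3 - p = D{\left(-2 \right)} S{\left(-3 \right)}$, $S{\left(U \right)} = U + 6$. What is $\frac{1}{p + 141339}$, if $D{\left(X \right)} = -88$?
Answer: $\frac{1}{141606} \approx 7.0618 \cdot 10^{-6}$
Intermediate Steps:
$S{\left(U \right)} = 6 + U$
$p = 267$ ($p = 3 - - 88 \left(6 - 3\right) = 3 - \left(-88\right) 3 = 3 - -264 = 3 + 264 = 267$)
$\frac{1}{p + 141339} = \frac{1}{267 + 141339} = \frac{1}{141606}$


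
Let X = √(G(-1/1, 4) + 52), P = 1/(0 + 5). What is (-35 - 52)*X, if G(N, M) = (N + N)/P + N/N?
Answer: -87*√43 ≈ -570.50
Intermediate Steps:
P = ⅕ (P = 1/5 = ⅕ ≈ 0.20000)
G(N, M) = 1 + 10*N (G(N, M) = (N + N)/(⅕) + N/N = (2*N)*5 + 1 = 10*N + 1 = 1 + 10*N)
X = √43 (X = √((1 + 10*(-1/1)) + 52) = √((1 + 10*(-1*1)) + 52) = √((1 + 10*(-1)) + 52) = √((1 - 10) + 52) = √(-9 + 52) = √43 ≈ 6.5574)
(-35 - 52)*X = (-35 - 52)*√43 = -87*√43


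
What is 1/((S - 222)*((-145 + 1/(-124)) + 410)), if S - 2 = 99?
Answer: -124/3975939 ≈ -3.1188e-5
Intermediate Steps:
S = 101 (S = 2 + 99 = 101)
1/((S - 222)*((-145 + 1/(-124)) + 410)) = 1/((101 - 222)*((-145 + 1/(-124)) + 410)) = 1/(-121*((-145 - 1/124) + 410)) = 1/(-121*(-17981/124 + 410)) = 1/(-121*32859/124) = 1/(-3975939/124) = -124/3975939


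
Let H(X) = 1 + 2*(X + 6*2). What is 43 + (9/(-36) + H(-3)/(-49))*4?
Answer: 1982/49 ≈ 40.449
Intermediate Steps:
H(X) = 25 + 2*X (H(X) = 1 + 2*(X + 12) = 1 + 2*(12 + X) = 1 + (24 + 2*X) = 25 + 2*X)
43 + (9/(-36) + H(-3)/(-49))*4 = 43 + (9/(-36) + (25 + 2*(-3))/(-49))*4 = 43 + (9*(-1/36) + (25 - 6)*(-1/49))*4 = 43 + (-¼ + 19*(-1/49))*4 = 43 + (-¼ - 19/49)*4 = 43 - 125/196*4 = 43 - 125/49 = 1982/49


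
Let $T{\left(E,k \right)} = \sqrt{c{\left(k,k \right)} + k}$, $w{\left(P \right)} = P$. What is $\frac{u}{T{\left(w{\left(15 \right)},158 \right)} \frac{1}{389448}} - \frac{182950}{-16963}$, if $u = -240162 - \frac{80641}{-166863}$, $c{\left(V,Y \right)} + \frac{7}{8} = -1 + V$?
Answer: $\frac{182950}{16963} - \frac{10404511244711280 \sqrt{5026}}{139775573} \approx -5.2772 \cdot 10^{9}$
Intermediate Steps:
$c{\left(V,Y \right)} = - \frac{15}{8} + V$ ($c{\left(V,Y \right)} = - \frac{7}{8} + \left(-1 + V\right) = - \frac{15}{8} + V$)
$T{\left(E,k \right)} = \sqrt{- \frac{15}{8} + 2 k}$ ($T{\left(E,k \right)} = \sqrt{\left(- \frac{15}{8} + k\right) + k} = \sqrt{- \frac{15}{8} + 2 k}$)
$u = - \frac{40074071165}{166863}$ ($u = -240162 - - \frac{80641}{166863} = -240162 + \frac{80641}{166863} = - \frac{40074071165}{166863} \approx -2.4016 \cdot 10^{5}$)
$\frac{u}{T{\left(w{\left(15 \right)},158 \right)} \frac{1}{389448}} - \frac{182950}{-16963} = - \frac{40074071165}{166863 \frac{\frac{1}{4} \sqrt{-30 + 32 \cdot 158}}{389448}} - \frac{182950}{-16963} = - \frac{40074071165}{166863 \frac{\sqrt{-30 + 5056}}{4} \cdot \frac{1}{389448}} - - \frac{182950}{16963} = - \frac{40074071165}{166863 \frac{\sqrt{5026}}{4} \cdot \frac{1}{389448}} + \frac{182950}{16963} = - \frac{40074071165}{166863 \frac{\sqrt{5026}}{1557792}} + \frac{182950}{16963} = - \frac{40074071165 \frac{778896 \sqrt{5026}}{2513}}{166863} + \frac{182950}{16963} = - \frac{10404511244711280 \sqrt{5026}}{139775573} + \frac{182950}{16963} = \frac{182950}{16963} - \frac{10404511244711280 \sqrt{5026}}{139775573}$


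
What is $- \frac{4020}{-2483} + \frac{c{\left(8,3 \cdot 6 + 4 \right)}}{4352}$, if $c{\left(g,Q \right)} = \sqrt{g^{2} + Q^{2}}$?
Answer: $\frac{4020}{2483} + \frac{\sqrt{137}}{2176} \approx 1.6244$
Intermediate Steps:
$c{\left(g,Q \right)} = \sqrt{Q^{2} + g^{2}}$
$- \frac{4020}{-2483} + \frac{c{\left(8,3 \cdot 6 + 4 \right)}}{4352} = - \frac{4020}{-2483} + \frac{\sqrt{\left(3 \cdot 6 + 4\right)^{2} + 8^{2}}}{4352} = \left(-4020\right) \left(- \frac{1}{2483}\right) + \sqrt{\left(18 + 4\right)^{2} + 64} \cdot \frac{1}{4352} = \frac{4020}{2483} + \sqrt{22^{2} + 64} \cdot \frac{1}{4352} = \frac{4020}{2483} + \sqrt{484 + 64} \cdot \frac{1}{4352} = \frac{4020}{2483} + \sqrt{548} \cdot \frac{1}{4352} = \frac{4020}{2483} + 2 \sqrt{137} \cdot \frac{1}{4352} = \frac{4020}{2483} + \frac{\sqrt{137}}{2176}$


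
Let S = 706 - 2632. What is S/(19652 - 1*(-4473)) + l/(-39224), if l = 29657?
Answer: -791020549/946279000 ≈ -0.83593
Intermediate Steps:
S = -1926
S/(19652 - 1*(-4473)) + l/(-39224) = -1926/(19652 - 1*(-4473)) + 29657/(-39224) = -1926/(19652 + 4473) + 29657*(-1/39224) = -1926/24125 - 29657/39224 = -791020549/946279000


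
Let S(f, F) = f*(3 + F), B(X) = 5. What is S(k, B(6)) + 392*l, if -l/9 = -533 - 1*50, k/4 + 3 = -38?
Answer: 2055512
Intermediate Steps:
k = -164 (k = -12 + 4*(-38) = -12 - 152 = -164)
l = 5247 (l = -9*(-533 - 1*50) = -9*(-533 - 50) = -9*(-583) = 5247)
S(k, B(6)) + 392*l = -164*(3 + 5) + 392*5247 = -164*8 + 2056824 = -1312 + 2056824 = 2055512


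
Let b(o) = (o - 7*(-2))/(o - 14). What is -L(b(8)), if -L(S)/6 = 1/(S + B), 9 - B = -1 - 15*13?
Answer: 9/302 ≈ 0.029801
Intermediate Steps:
B = 205 (B = 9 - (-1 - 15*13) = 9 - (-1 - 195) = 9 - 1*(-196) = 9 + 196 = 205)
b(o) = (14 + o)/(-14 + o) (b(o) = (o + 14)/(-14 + o) = (14 + o)/(-14 + o))
L(S) = -6/(205 + S) (L(S) = -6/(S + 205) = -6/(205 + S))
-L(b(8)) = -(-6)/(205 + (14 + 8)/(-14 + 8)) = -(-6)/(205 + 22/(-6)) = -(-6)/(205 - ⅙*22) = -(-6)/(205 - 11/3) = -(-6)/604/3 = -(-6)*3/604 = -1*(-9/302) = 9/302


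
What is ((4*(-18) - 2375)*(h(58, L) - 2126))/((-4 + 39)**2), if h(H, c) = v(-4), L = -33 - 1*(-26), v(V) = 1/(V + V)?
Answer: 41621023/9800 ≈ 4247.0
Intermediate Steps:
v(V) = 1/(2*V)
L = -7 (L = -33 + 26 = -7)
h(H, c) = -1/8 (h(H, c) = (1/2)/(-4) = (1/2)*(-1/4) = -1/8)
((4*(-18) - 2375)*(h(58, L) - 2126))/((-4 + 39)**2) = ((4*(-18) - 2375)*(-1/8 - 2126))/((-4 + 39)**2) = ((-72 - 2375)*(-17009/8))/(35**2) = -2447*(-17009/8)/1225 = (41621023/8)*(1/1225) = 41621023/9800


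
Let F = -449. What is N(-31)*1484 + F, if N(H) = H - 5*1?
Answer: -53873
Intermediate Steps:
N(H) = -5 + H (N(H) = H - 5 = -5 + H)
N(-31)*1484 + F = (-5 - 31)*1484 - 449 = -36*1484 - 449 = -53424 - 449 = -53873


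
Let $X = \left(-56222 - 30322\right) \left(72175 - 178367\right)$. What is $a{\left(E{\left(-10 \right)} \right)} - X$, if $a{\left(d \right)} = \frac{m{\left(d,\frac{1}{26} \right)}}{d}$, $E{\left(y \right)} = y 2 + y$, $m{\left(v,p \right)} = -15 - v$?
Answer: $- \frac{18380560897}{2} \approx -9.1903 \cdot 10^{9}$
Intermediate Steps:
$E{\left(y \right)} = 3 y$ ($E{\left(y \right)} = 2 y + y = 3 y$)
$a{\left(d \right)} = \frac{-15 - d}{d}$
$X = 9190280448$ ($X = \left(-86544\right) \left(-106192\right) = 9190280448$)
$a{\left(E{\left(-10 \right)} \right)} - X = \frac{-15 - 3 \left(-10\right)}{3 \left(-10\right)} - 9190280448 = \frac{-15 - -30}{-30} - 9190280448 = - \frac{-15 + 30}{30} - 9190280448 = \left(- \frac{1}{30}\right) 15 - 9190280448 = - \frac{1}{2} - 9190280448 = - \frac{18380560897}{2}$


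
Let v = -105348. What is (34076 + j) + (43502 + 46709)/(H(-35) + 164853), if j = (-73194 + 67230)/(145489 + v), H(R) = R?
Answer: 225448068586887/6615959338 ≈ 34076.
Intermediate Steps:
j = -5964/40141 (j = (-73194 + 67230)/(145489 - 105348) = -5964/40141 ≈ -0.14858)
(34076 + j) + (43502 + 46709)/(H(-35) + 164853) = (34076 - 5964/40141) + (43502 + 46709)/(-35 + 164853) = 1367838752/40141 + 90211/164818 = 225448068586887/6615959338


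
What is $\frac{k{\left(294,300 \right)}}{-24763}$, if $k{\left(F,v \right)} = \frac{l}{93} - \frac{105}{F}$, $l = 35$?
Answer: $- \frac{25}{32241426} \approx -7.754 \cdot 10^{-7}$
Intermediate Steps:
$k{\left(F,v \right)} = \frac{35}{93} - \frac{105}{F}$
$\frac{k{\left(294,300 \right)}}{-24763} = \frac{\frac{35}{93} - \frac{105}{294}}{-24763} = \left(\frac{35}{93} - \frac{5}{14}\right) \left(- \frac{1}{24763}\right) = \frac{25}{1302} \left(- \frac{1}{24763}\right) = - \frac{25}{32241426}$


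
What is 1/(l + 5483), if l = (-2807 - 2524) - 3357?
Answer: -1/3205 ≈ -0.00031201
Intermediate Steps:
l = -8688 (l = -5331 - 3357 = -8688)
1/(l + 5483) = 1/(-8688 + 5483) = 1/(-3205) = -1/3205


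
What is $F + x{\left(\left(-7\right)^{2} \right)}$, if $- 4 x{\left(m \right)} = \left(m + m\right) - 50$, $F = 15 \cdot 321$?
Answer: $4803$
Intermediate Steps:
$F = 4815$
$x{\left(m \right)} = \frac{25}{2} - \frac{m}{2}$ ($x{\left(m \right)} = - \frac{\left(m + m\right) - 50}{4} = - \frac{2 m - 50}{4} = - \frac{-50 + 2 m}{4} = \frac{25}{2} - \frac{m}{2}$)
$F + x{\left(\left(-7\right)^{2} \right)} = 4815 + \left(\frac{25}{2} - \frac{\left(-7\right)^{2}}{2}\right) = 4815 + \left(\frac{25}{2} - \frac{49}{2}\right) = 4815 - 12 = 4803$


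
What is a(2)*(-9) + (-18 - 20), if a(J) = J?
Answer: -56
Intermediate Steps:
a(2)*(-9) + (-18 - 20) = 2*(-9) + (-18 - 20) = -18 - 38 = -56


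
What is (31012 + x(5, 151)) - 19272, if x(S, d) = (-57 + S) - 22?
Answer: 11666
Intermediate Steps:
x(S, d) = -79 + S
(31012 + x(5, 151)) - 19272 = (31012 + (-79 + 5)) - 19272 = (31012 - 74) - 19272 = 30938 - 19272 = 11666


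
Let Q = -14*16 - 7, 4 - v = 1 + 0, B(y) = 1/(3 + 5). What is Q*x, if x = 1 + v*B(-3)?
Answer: -2541/8 ≈ -317.63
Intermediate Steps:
B(y) = 1/8
v = 3 (v = 4 - (1 + 0) = 4 - 1*1 = 4 - 1 = 3)
Q = -231 (Q = -224 - 7 = -231)
x = 11/8 (x = 1 + 3*(1/8) = 1 + 3/8 = 11/8 ≈ 1.3750)
Q*x = -231*11/8 = -2541/8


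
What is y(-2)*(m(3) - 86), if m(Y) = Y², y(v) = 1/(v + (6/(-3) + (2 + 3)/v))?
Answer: 154/13 ≈ 11.846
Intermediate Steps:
y(v) = 1/(-2 + v + 5/v) (y(v) = 1/(v + (6*(-⅓) + 5/v)) = 1/(v + (-2 + 5/v)) = 1/(-2 + v + 5/v))
y(-2)*(m(3) - 86) = (-2/(5 + (-2)² - 2*(-2)))*(3² - 86) = (-2/(5 + 4 + 4))*(9 - 86) = -2/13*(-77) = 154/13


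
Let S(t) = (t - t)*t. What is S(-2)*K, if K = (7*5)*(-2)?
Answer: 0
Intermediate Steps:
S(t) = 0 (S(t) = 0*t = 0)
K = -70 (K = 35*(-2) = -70)
S(-2)*K = 0*(-70) = 0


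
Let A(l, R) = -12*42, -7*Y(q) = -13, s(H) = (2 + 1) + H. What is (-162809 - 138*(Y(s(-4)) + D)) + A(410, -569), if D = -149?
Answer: -1001051/7 ≈ -1.4301e+5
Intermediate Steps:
s(H) = 3 + H
Y(q) = 13/7 (Y(q) = -1/7*(-13) = 13/7)
A(l, R) = -504
(-162809 - 138*(Y(s(-4)) + D)) + A(410, -569) = (-162809 - 138*(13/7 - 149)) - 504 = (-162809 - 138*(-1030/7)) - 504 = (-162809 + 142140/7) - 504 = -997523/7 - 504 = -1001051/7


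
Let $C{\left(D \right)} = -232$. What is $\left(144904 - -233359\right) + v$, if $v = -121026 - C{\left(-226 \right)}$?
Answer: $257469$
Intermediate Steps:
$v = -120794$ ($v = -121026 - -232 = -121026 + 232 = -120794$)
$\left(144904 - -233359\right) + v = \left(144904 - -233359\right) - 120794 = \left(144904 + 233359\right) - 120794 = 378263 - 120794 = 257469$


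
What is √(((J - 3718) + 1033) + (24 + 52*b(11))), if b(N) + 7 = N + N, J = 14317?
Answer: 2*√3109 ≈ 111.52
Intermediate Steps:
b(N) = -7 + 2*N (b(N) = -7 + (N + N) = -7 + 2*N)
√(((J - 3718) + 1033) + (24 + 52*b(11))) = √(((14317 - 3718) + 1033) + (24 + 52*(-7 + 2*11))) = √((10599 + 1033) + (24 + 52*(-7 + 22))) = √(11632 + (24 + 52*15)) = √(11632 + (24 + 780)) = √(11632 + 804) = √12436 = 2*√3109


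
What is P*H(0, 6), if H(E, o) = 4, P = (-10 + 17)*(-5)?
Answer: -140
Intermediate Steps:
P = -35 (P = 7*(-5) = -35)
P*H(0, 6) = -35*4 = -140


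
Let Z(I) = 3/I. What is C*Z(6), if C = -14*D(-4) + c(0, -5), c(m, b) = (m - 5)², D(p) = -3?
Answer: 67/2 ≈ 33.500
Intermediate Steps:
c(m, b) = (-5 + m)²
C = 67 (C = -14*(-3) + (-5 + 0)² = 42 + (-5)² = 42 + 25 = 67)
C*Z(6) = 67*(3/6) = 67*(3*(⅙)) = 67*(½) = 67/2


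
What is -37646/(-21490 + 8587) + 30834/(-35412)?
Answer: 155878175/76153506 ≈ 2.0469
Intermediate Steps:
-37646/(-21490 + 8587) + 30834/(-35412) = -37646/(-12903) + 30834*(-1/35412) = -37646*(-1/12903) - 5139/5902 = 37646/12903 - 5139/5902 = 155878175/76153506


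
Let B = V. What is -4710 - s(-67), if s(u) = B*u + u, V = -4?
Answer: -4911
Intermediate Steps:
B = -4
s(u) = -3*u (s(u) = -4*u + u = -3*u)
-4710 - s(-67) = -4710 - (-3)*(-67) = -4710 - 1*201 = -4710 - 201 = -4911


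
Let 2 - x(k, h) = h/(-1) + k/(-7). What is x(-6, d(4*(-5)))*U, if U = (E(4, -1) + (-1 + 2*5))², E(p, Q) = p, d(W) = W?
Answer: -22308/7 ≈ -3186.9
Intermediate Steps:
x(k, h) = 2 + h + k/7 (x(k, h) = 2 - (h/(-1) + k/(-7)) = 2 - (h*(-1) + k*(-⅐)) = 2 - (-h - k/7) = 2 + (h + k/7) = 2 + h + k/7)
U = 169 (U = (4 + (-1 + 2*5))² = (4 + (-1 + 10))² = (4 + 9)² = 13² = 169)
x(-6, d(4*(-5)))*U = (2 + 4*(-5) + (⅐)*(-6))*169 = (2 - 20 - 6/7)*169 = -132/7*169 = -22308/7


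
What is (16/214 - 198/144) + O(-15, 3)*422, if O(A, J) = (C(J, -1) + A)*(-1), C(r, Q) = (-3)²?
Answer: 2166279/856 ≈ 2530.7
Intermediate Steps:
C(r, Q) = 9
O(A, J) = -9 - A (O(A, J) = (9 + A)*(-1) = -9 - A)
(16/214 - 198/144) + O(-15, 3)*422 = (16/214 - 198/144) + (-9 - 1*(-15))*422 = (16*(1/214) - 198*1/144) + (-9 + 15)*422 = (8/107 - 11/8) + 6*422 = -1113/856 + 2532 = 2166279/856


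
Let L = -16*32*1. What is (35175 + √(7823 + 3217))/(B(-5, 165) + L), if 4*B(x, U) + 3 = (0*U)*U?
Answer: -20100/293 - 16*√690/2051 ≈ -68.806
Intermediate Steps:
B(x, U) = -¾ (B(x, U) = -¾ + ((0*U)*U)/4 = -¾ + (0*U)/4 = -¾ + (¼)*0 = -¾ + 0 = -¾)
L = -512 (L = -512*1 = -512)
(35175 + √(7823 + 3217))/(B(-5, 165) + L) = (35175 + √(7823 + 3217))/(-¾ - 512) = (35175 + √11040)/(-2051/4) = (35175 + 4*√690)*(-4/2051) = -20100/293 - 16*√690/2051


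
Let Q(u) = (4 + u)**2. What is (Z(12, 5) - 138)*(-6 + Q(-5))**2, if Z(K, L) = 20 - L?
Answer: -3075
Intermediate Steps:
(Z(12, 5) - 138)*(-6 + Q(-5))**2 = ((20 - 1*5) - 138)*(-6 + (4 - 5)**2)**2 = ((20 - 5) - 138)*(-6 + (-1)**2)**2 = (15 - 138)*(-6 + 1)**2 = -123*(-5)**2 = -123*25 = -3075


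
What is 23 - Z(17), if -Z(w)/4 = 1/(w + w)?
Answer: 393/17 ≈ 23.118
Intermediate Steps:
Z(w) = -2/w (Z(w) = -4/(w + w) = -4*1/(2*w) = -2/w)
23 - Z(17) = 23 - (-2)/17 = 23 - 1*(-2/17) = 23 + 2/17 = 393/17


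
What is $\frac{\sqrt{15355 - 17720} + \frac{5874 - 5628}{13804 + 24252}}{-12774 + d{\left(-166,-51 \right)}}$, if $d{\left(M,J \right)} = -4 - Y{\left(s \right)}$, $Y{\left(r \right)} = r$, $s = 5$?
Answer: $- \frac{41}{81078308} - \frac{i \sqrt{2365}}{12783} \approx -5.0568 \cdot 10^{-7} - 0.0038044 i$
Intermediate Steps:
$d{\left(M,J \right)} = -9$ ($d{\left(M,J \right)} = -4 - 5 = -9$)
$\frac{\sqrt{15355 - 17720} + \frac{5874 - 5628}{13804 + 24252}}{-12774 + d{\left(-166,-51 \right)}} = \frac{\sqrt{15355 - 17720} + \frac{5874 - 5628}{13804 + 24252}}{-12774 - 9} = \frac{\sqrt{-2365} + \frac{246}{38056}}{-12783} = \left(i \sqrt{2365} + 246 \cdot \frac{1}{38056}\right) \left(- \frac{1}{12783}\right) = \left(i \sqrt{2365} + \frac{123}{19028}\right) \left(- \frac{1}{12783}\right) = \left(\frac{123}{19028} + i \sqrt{2365}\right) \left(- \frac{1}{12783}\right) = - \frac{41}{81078308} - \frac{i \sqrt{2365}}{12783}$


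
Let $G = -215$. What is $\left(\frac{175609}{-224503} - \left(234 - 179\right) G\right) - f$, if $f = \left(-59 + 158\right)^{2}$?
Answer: $\frac{454218463}{224503} \approx 2023.2$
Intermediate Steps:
$f = 9801$ ($f = 99^{2} = 9801$)
$\left(\frac{175609}{-224503} - \left(234 - 179\right) G\right) - f = \left(\frac{175609}{-224503} - \left(234 - 179\right) \left(-215\right)\right) - 9801 = \left(175609 \left(- \frac{1}{224503}\right) - 55 \left(-215\right)\right) - 9801 = \left(- \frac{175609}{224503} - -11825\right) - 9801 = \left(- \frac{175609}{224503} + 11825\right) - 9801 = \frac{2654572366}{224503} - 9801 = \frac{454218463}{224503}$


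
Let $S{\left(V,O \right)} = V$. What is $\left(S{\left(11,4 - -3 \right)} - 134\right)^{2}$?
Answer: $15129$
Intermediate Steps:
$\left(S{\left(11,4 - -3 \right)} - 134\right)^{2} = \left(11 - 134\right)^{2} = \left(-123\right)^{2} = 15129$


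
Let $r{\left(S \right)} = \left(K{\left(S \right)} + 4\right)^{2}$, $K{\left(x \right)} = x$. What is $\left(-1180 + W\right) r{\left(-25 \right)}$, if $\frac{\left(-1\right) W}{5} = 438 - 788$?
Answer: $251370$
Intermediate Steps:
$r{\left(S \right)} = \left(4 + S\right)^{2}$ ($r{\left(S \right)} = \left(S + 4\right)^{2} = \left(4 + S\right)^{2}$)
$W = 1750$ ($W = - 5 \left(438 - 788\right) = \left(-5\right) \left(-350\right) = 1750$)
$\left(-1180 + W\right) r{\left(-25 \right)} = \left(-1180 + 1750\right) \left(4 - 25\right)^{2} = 570 \left(-21\right)^{2} = 570 \cdot 441 = 251370$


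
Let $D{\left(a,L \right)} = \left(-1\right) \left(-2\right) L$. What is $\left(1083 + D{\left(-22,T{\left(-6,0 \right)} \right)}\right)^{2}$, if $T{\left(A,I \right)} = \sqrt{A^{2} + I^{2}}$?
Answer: $1199025$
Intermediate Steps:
$D{\left(a,L \right)} = 2 L$
$\left(1083 + D{\left(-22,T{\left(-6,0 \right)} \right)}\right)^{2} = \left(1083 + 2 \sqrt{\left(-6\right)^{2} + 0^{2}}\right)^{2} = \left(1083 + 2 \sqrt{36 + 0}\right)^{2} = \left(1083 + 2 \sqrt{36}\right)^{2} = \left(1083 + 2 \cdot 6\right)^{2} = \left(1083 + 12\right)^{2} = 1095^{2} = 1199025$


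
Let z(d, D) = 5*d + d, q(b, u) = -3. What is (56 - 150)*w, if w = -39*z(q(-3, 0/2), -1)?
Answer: -65988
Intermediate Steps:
z(d, D) = 6*d
w = 702 (w = -234*(-3) = -39*(-18) = 702)
(56 - 150)*w = (56 - 150)*702 = -94*702 = -65988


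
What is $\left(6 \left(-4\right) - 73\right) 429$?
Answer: $-41613$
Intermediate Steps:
$\left(6 \left(-4\right) - 73\right) 429 = \left(-24 - 73\right) 429 = \left(-97\right) 429 = -41613$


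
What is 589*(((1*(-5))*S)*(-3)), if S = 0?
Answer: 0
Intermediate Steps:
589*(((1*(-5))*S)*(-3)) = 589*(((1*(-5))*0)*(-3)) = 589*(-5*0*(-3)) = 589*(0*(-3)) = 589*0 = 0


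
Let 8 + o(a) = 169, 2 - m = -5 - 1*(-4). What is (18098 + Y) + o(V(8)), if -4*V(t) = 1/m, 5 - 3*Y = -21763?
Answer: 25515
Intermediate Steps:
m = 3 (m = 2 - (-5 - 1*(-4)) = 2 - (-5 + 4) = 2 - 1*(-1) = 2 + 1 = 3)
Y = 7256 (Y = 5/3 - 1/3*(-21763) = 5/3 + 21763/3 = 7256)
V(t) = -1/12 (V(t) = -1/4/3 = -1/4*1/3 = -1/12)
o(a) = 161 (o(a) = -8 + 169 = 161)
(18098 + Y) + o(V(8)) = (18098 + 7256) + 161 = 25354 + 161 = 25515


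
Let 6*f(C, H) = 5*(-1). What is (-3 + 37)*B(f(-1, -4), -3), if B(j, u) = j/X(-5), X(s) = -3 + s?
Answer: 85/24 ≈ 3.5417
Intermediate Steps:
f(C, H) = -⅚ (f(C, H) = (5*(-1))/6 = (⅙)*(-5) = -⅚)
B(j, u) = -j/8 (B(j, u) = j/(-3 - 5) = j/(-8) = j*(-⅛) = -j/8)
(-3 + 37)*B(f(-1, -4), -3) = (-3 + 37)*(-⅛*(-⅚)) = 34*(5/48) = 85/24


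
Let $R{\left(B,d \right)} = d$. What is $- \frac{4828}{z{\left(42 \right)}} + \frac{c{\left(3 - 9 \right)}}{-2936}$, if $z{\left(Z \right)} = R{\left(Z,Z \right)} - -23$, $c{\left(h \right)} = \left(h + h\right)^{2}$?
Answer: $- \frac{1773046}{23855} \approx -74.326$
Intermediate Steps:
$c{\left(h \right)} = 4 h^{2}$ ($c{\left(h \right)} = \left(2 h\right)^{2} = 4 h^{2}$)
$z{\left(Z \right)} = 23 + Z$ ($z{\left(Z \right)} = Z - -23 = Z + 23 = 23 + Z$)
$- \frac{4828}{z{\left(42 \right)}} + \frac{c{\left(3 - 9 \right)}}{-2936} = - \frac{4828}{23 + 42} + \frac{4 \left(3 - 9\right)^{2}}{-2936} = - \frac{4828}{65} + 4 \left(3 - 9\right)^{2} \left(- \frac{1}{2936}\right) = \left(-4828\right) \frac{1}{65} + 4 \left(-6\right)^{2} \left(- \frac{1}{2936}\right) = - \frac{4828}{65} + 4 \cdot 36 \left(- \frac{1}{2936}\right) = - \frac{4828}{65} + 144 \left(- \frac{1}{2936}\right) = - \frac{4828}{65} - \frac{18}{367} = - \frac{1773046}{23855}$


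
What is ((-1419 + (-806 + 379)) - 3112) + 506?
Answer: -4452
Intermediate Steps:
((-1419 + (-806 + 379)) - 3112) + 506 = ((-1419 - 427) - 3112) + 506 = (-1846 - 3112) + 506 = -4958 + 506 = -4452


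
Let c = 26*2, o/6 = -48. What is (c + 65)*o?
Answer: -33696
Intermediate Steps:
o = -288 (o = 6*(-48) = -288)
c = 52
(c + 65)*o = (52 + 65)*(-288) = 117*(-288) = -33696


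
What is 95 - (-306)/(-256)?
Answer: 12007/128 ≈ 93.805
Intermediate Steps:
95 - (-306)/(-256) = 95 - (-306)*(-1)/256 = 95 - 1*153/128 = 95 - 153/128 = 12007/128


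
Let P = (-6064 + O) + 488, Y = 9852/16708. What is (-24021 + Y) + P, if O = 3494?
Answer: -109029768/4177 ≈ -26102.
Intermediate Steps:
Y = 2463/4177 (Y = 9852*(1/16708) = 2463/4177 ≈ 0.58966)
P = -2082 (P = (-6064 + 3494) + 488 = -2570 + 488 = -2082)
(-24021 + Y) + P = (-24021 + 2463/4177) - 2082 = -100333254/4177 - 2082 = -109029768/4177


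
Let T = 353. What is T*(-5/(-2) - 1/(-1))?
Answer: 2471/2 ≈ 1235.5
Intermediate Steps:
T*(-5/(-2) - 1/(-1)) = 353*(-5/(-2) - 1/(-1)) = 353*(-5*(-1/2) - 1*(-1)) = 353*(5/2 + 1) = 353*(7/2) = 2471/2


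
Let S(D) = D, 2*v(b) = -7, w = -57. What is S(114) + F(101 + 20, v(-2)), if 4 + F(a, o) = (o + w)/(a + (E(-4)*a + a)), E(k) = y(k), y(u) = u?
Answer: 441/4 ≈ 110.25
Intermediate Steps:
E(k) = k
v(b) = -7/2 (v(b) = (1/2)*(-7) = -7/2)
F(a, o) = -4 - (-57 + o)/(2*a) (F(a, o) = -4 + (o - 57)/(a + (-4*a + a)) = -4 + (-57 + o)/(a - 3*a) = -4 + (-57 + o)/((-2*a)) = -4 + (-57 + o)*(-1/(2*a)) = -4 - (-57 + o)/(2*a))
S(114) + F(101 + 20, v(-2)) = 114 + (57 - 1*(-7/2) - 8*(101 + 20))/(2*(101 + 20)) = 114 + (1/2)*(57 + 7/2 - 8*121)/121 = 114 + (1/2)*(1/121)*(57 + 7/2 - 968) = 114 + (1/2)*(1/121)*(-1815/2) = 114 - 15/4 = 441/4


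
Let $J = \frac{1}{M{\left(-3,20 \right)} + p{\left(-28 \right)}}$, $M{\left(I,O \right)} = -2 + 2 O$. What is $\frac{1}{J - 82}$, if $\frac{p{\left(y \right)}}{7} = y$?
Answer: $- \frac{158}{12957} \approx -0.012194$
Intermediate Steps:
$p{\left(y \right)} = 7 y$
$J = - \frac{1}{158}$ ($J = \frac{1}{\left(-2 + 2 \cdot 20\right) + 7 \left(-28\right)} = \frac{1}{\left(-2 + 40\right) - 196} = \frac{1}{38 - 196} = \frac{1}{-158} = - \frac{1}{158} \approx -0.0063291$)
$\frac{1}{J - 82} = \frac{1}{- \frac{1}{158} - 82} = \frac{1}{- \frac{12957}{158}} = - \frac{158}{12957}$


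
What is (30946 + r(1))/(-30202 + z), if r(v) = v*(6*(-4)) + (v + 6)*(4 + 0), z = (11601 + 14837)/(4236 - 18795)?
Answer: -225300525/219868678 ≈ -1.0247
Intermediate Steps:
z = -26438/14559 (z = 26438/(-14559) = 26438*(-1/14559) = -26438/14559 ≈ -1.8159)
r(v) = 24 - 20*v (r(v) = v*(-24) + (6 + v)*4 = -24*v + (24 + 4*v) = 24 - 20*v)
(30946 + r(1))/(-30202 + z) = (30946 + (24 - 20*1))/(-30202 - 26438/14559) = (30946 + (24 - 20))/(-439737356/14559) = (30946 + 4)*(-14559/439737356) = 30950*(-14559/439737356) = -225300525/219868678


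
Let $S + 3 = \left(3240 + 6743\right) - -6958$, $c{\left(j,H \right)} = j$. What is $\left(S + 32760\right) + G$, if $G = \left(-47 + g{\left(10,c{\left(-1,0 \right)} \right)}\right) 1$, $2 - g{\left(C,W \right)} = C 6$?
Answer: $49593$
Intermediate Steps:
$g{\left(C,W \right)} = 2 - 6 C$ ($g{\left(C,W \right)} = 2 - C 6 = 2 - 6 C$)
$G = -105$ ($G = \left(-47 + \left(2 - 60\right)\right) 1 = \left(-47 - 58\right) 1 = \left(-105\right) 1 = -105$)
$S = 16938$ ($S = -3 + \left(\left(3240 + 6743\right) - -6958\right) = -3 + \left(9983 + 6958\right) = -3 + 16941 = 16938$)
$\left(S + 32760\right) + G = \left(16938 + 32760\right) - 105 = 49698 - 105 = 49593$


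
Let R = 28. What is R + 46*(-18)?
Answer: -800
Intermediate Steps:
R + 46*(-18) = 28 + 46*(-18) = 28 - 828 = -800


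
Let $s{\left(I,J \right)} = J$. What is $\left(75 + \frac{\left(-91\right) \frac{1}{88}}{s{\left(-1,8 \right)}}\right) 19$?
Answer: $\frac{1001471}{704} \approx 1422.5$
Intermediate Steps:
$\left(75 + \frac{\left(-91\right) \frac{1}{88}}{s{\left(-1,8 \right)}}\right) 19 = \left(75 + \frac{\left(-91\right) \frac{1}{88}}{8}\right) 19 = \left(75 + \left(-91\right) \frac{1}{88} \cdot \frac{1}{8}\right) 19 = \left(75 - \frac{91}{704}\right) 19 = \frac{52709}{704} \cdot 19 = \frac{1001471}{704}$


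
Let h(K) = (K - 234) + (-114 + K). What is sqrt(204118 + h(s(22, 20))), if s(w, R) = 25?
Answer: 2*sqrt(50955) ≈ 451.46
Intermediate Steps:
h(K) = -348 + 2*K (h(K) = (-234 + K) + (-114 + K) = -348 + 2*K)
sqrt(204118 + h(s(22, 20))) = sqrt(204118 + (-348 + 2*25)) = sqrt(204118 + (-348 + 50)) = sqrt(204118 - 298) = sqrt(203820) = 2*sqrt(50955)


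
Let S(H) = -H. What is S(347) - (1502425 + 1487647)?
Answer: -2990419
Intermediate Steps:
S(347) - (1502425 + 1487647) = -1*347 - (1502425 + 1487647) = -347 - 1*2990072 = -347 - 2990072 = -2990419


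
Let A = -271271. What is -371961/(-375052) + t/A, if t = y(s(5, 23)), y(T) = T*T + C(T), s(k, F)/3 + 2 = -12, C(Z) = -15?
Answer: 9113296953/9249157372 ≈ 0.98531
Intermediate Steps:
s(k, F) = -42 (s(k, F) = -6 + 3*(-12) = -6 - 36 = -42)
y(T) = -15 + T² (y(T) = T*T - 15 = T² - 15 = -15 + T²)
t = 1749 (t = -15 + (-42)² = -15 + 1764 = 1749)
-371961/(-375052) + t/A = -371961/(-375052) + 1749/(-271271) = -371961*(-1/375052) + 1749*(-1/271271) = 371961/375052 - 159/24661 = 9113296953/9249157372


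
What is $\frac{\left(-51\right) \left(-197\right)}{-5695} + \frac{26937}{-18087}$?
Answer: $- \frac{6571104}{2019715} \approx -3.2535$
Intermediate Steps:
$\frac{\left(-51\right) \left(-197\right)}{-5695} + \frac{26937}{-18087} = 10047 \left(- \frac{1}{5695}\right) + 26937 \left(- \frac{1}{18087}\right) = - \frac{591}{335} - \frac{8979}{6029} = - \frac{6571104}{2019715}$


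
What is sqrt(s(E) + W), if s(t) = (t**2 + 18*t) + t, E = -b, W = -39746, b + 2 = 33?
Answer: I*sqrt(39374) ≈ 198.43*I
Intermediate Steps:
b = 31 (b = -2 + 33 = 31)
E = -31 (E = -1*31 = -31)
s(t) = t**2 + 19*t
sqrt(s(E) + W) = sqrt(-31*(19 - 31) - 39746) = sqrt(-31*(-12) - 39746) = sqrt(372 - 39746) = sqrt(-39374) = I*sqrt(39374)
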